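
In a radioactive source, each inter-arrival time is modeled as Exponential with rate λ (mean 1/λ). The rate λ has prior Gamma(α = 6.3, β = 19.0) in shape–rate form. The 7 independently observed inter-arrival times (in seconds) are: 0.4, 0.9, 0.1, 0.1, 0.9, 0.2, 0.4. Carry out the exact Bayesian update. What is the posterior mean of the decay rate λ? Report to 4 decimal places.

0.6045

With a Gamma(shape α, rate β) prior on the exponential rate λ, the posterior after n observations with total T = Σxᵢ is Gamma(α+n, β+T).
Sum of observations T = 3.0 seconds; n = 7.
Posterior: Gamma(6.3+7, 19.0+3.0) = Gamma(13.3, 22.0).
Posterior mean of λ = α/β = 13.3/22.0 = 0.6045.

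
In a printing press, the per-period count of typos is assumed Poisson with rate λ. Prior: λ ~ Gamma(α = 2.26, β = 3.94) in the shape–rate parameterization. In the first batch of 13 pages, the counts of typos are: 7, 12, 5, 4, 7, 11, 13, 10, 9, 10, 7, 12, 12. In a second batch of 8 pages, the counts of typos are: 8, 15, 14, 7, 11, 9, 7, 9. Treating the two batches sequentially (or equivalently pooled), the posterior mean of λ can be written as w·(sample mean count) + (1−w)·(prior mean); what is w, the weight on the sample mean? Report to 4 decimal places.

0.8420

With a Gamma(shape α, rate β) prior, the Poisson likelihood is conjugate: the posterior is Gamma(α + ΣXᵢ, β + n).
Total number of pages: n = 13 + 8 = 21.
Posterior mean = (α₀+S)/(β₀+n) = [n/(β₀+n)]·(S/n) + [β₀/(β₀+n)]·(α₀/β₀), so only n and β₀ enter the weight.
Weight on data w = n/(β₀+n) = 21/(3.94+21) = 21/24.94 = 0.8420.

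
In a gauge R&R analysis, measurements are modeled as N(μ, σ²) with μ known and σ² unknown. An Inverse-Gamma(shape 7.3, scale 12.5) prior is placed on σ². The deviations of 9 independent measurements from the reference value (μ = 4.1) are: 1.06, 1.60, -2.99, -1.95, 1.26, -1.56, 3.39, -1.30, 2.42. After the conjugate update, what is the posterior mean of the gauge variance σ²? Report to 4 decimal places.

With known mean μ and an Inverse-Gamma(α, β) prior on σ², the Normal likelihood is conjugate: posterior is Inv-Gamma(α + n/2, β + Σ(xᵢ−μ)²/2).
Σ(xᵢ−μ)² = (1.06)² + (1.60)² + (-2.99)² + (-1.95)² + (1.26)² + (-1.56)² + (3.39)² + (-1.30)² + (2.42)² = 39.4859.
Posterior: Inv-Gamma(7.3 + 9/2, 12.5 + 39.4859/2) = Inv-Gamma(11.80, 32.24295).
E[σ²|data] = β/(α−1) = 32.24295/10.80 = 2.9855.

2.9855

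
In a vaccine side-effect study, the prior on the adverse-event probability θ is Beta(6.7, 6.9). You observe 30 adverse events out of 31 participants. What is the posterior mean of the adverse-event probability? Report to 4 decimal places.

The Beta prior is conjugate to a Binomial/Bernoulli likelihood; the update adds successes to α and failures to β.
Posterior: Beta(α+k, β+n−k) = Beta(6.7+30, 6.9+1) = Beta(36.7, 7.9).
Posterior mean = α/(α+β) = 36.7/44.6 = 0.8229.

0.8229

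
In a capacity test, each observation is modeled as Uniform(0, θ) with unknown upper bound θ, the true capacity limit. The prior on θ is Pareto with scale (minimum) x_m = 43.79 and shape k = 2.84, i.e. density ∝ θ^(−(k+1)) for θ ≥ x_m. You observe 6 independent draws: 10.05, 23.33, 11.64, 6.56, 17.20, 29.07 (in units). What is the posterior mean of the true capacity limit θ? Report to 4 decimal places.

49.3755

A Pareto(scale x_m, shape k) prior on the upper bound θ of Uniform(0, θ) is conjugate: posterior is Pareto(max(x_m, max xᵢ), k + n).
Sample maximum = 29.07; prior scale x_m = 43.79 → posterior scale = max = 43.79.
Posterior shape = 2.84 + 6 = 8.84.
E[θ|data] = k·x_m/(k−1) = 8.84·43.79/7.84 = 49.3755.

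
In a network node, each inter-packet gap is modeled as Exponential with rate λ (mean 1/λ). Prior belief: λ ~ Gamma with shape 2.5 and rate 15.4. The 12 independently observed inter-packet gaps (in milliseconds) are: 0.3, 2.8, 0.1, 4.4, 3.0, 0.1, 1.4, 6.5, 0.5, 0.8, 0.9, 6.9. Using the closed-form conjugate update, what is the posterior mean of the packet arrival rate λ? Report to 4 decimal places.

With a Gamma(shape α, rate β) prior on the exponential rate λ, the posterior after n observations with total T = Σxᵢ is Gamma(α+n, β+T).
Sum of observations T = 27.7 milliseconds; n = 12.
Posterior: Gamma(2.5+12, 15.4+27.7) = Gamma(14.5, 43.1).
Posterior mean of λ = α/β = 14.5/43.1 = 0.3364.

0.3364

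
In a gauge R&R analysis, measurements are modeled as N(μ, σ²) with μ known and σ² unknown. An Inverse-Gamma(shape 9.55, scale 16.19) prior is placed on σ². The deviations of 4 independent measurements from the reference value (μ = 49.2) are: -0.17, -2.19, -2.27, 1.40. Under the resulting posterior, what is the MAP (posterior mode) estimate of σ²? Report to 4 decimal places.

1.7657

With known mean μ and an Inverse-Gamma(α, β) prior on σ², the Normal likelihood is conjugate: posterior is Inv-Gamma(α + n/2, β + Σ(xᵢ−μ)²/2).
Σ(xᵢ−μ)² = (-0.17)² + (-2.19)² + (-2.27)² + (1.40)² = 11.9379.
Posterior: Inv-Gamma(9.55 + 4/2, 16.19 + 11.9379/2) = Inv-Gamma(11.55, 22.15895).
Mode = β/(α+1) = 22.15895/12.55 = 1.7657.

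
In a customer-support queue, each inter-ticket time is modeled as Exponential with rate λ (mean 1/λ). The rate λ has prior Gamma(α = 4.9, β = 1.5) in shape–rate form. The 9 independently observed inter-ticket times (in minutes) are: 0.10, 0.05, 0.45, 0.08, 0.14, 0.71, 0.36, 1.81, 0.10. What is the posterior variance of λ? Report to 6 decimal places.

With a Gamma(shape α, rate β) prior on the exponential rate λ, the posterior after n observations with total T = Σxᵢ is Gamma(α+n, β+T).
Sum of observations T = 3.80 minutes; n = 9.
Posterior: Gamma(4.9+9, 1.5+3.80) = Gamma(13.9, 5.30).
Var = α/β² = 0.494838.

0.494838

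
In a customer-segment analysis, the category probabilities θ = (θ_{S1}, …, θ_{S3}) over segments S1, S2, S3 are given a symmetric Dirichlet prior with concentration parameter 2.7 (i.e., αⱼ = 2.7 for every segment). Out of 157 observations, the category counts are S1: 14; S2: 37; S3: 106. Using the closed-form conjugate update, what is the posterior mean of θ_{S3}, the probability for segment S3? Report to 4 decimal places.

The Dirichlet prior is conjugate to the Multinomial likelihood: each posterior αⱼ = prior αⱼ + observed count nⱼ.
Posterior concentration: (16.7, 39.7, 108.7), total = 165.1.
E[θ_{S3}|data] = α_{S3}/Σα = 108.7/165.1 = 0.6584.

0.6584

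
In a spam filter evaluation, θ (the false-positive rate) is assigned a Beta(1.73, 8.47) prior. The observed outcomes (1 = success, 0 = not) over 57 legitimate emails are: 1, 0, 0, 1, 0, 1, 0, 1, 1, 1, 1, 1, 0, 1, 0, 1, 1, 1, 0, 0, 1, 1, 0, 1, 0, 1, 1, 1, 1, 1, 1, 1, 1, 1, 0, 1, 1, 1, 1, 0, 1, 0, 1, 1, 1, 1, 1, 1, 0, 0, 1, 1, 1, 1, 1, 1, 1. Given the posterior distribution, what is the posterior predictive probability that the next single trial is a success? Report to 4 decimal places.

The Beta prior is conjugate to a Binomial/Bernoulli likelihood; the update adds successes to α and failures to β.
Posterior: Beta(α+k, β+n−k) = Beta(1.73+42, 8.47+15) = Beta(43.73, 23.47).
For a single future Bernoulli trial, P(success | data) = α/(α+β) = 0.6507.

0.6507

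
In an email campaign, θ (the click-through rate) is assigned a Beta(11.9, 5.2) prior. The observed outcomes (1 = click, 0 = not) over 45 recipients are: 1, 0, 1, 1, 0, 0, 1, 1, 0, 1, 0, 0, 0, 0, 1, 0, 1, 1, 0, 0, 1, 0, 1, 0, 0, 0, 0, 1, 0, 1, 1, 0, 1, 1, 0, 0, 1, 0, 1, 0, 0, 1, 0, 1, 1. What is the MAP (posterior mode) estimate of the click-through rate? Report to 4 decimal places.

The Beta prior is conjugate to a Binomial/Bernoulli likelihood; the update adds successes to α and failures to β.
Posterior: Beta(α+k, β+n−k) = Beta(11.9+21, 5.2+24) = Beta(32.9, 29.2).
Mode of Beta(a,b) for a,b>1 is (a−1)/(a+b−2) = 31.9/60.1 = 0.5308.

0.5308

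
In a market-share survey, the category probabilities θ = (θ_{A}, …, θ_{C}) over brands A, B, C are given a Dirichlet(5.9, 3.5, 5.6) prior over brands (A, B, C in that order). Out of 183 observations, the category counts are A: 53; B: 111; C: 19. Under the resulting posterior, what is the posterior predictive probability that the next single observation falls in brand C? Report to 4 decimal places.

0.1242

The Dirichlet prior is conjugate to the Multinomial likelihood: each posterior αⱼ = prior αⱼ + observed count nⱼ.
Posterior concentration: (58.9, 114.5, 24.6), total = 198.0.
P(next = C | data) = α_{C}/Σα = 0.1242.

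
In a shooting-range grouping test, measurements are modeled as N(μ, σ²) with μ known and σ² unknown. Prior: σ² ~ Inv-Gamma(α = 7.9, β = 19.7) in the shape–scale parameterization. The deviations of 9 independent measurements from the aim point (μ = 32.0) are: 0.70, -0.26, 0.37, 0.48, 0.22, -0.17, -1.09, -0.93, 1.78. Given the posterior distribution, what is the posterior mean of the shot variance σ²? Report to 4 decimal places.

With known mean μ and an Inverse-Gamma(α, β) prior on σ², the Normal likelihood is conjugate: posterior is Inv-Gamma(α + n/2, β + Σ(xᵢ−μ)²/2).
Σ(xᵢ−μ)² = (0.70)² + (-0.26)² + (0.37)² + (0.48)² + (0.22)² + (-0.17)² + (-1.09)² + (-0.93)² + (1.78)² = 6.2236.
Posterior: Inv-Gamma(7.9 + 9/2, 19.7 + 6.2236/2) = Inv-Gamma(12.40, 22.81180).
E[σ²|data] = β/(α−1) = 22.81180/11.40 = 2.0010.

2.0010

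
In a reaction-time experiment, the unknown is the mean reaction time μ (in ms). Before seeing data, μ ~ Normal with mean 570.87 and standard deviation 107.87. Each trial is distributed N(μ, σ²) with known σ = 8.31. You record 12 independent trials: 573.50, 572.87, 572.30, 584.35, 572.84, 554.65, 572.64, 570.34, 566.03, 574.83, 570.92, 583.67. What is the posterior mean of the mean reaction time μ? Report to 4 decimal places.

For Normal data with known variance σ², a Normal(μ₀, σ₀²) prior on μ is conjugate. Posterior precision = 1/σ₀² + n/σ²; posterior mean is the precision-weighted average of μ₀ and x̄.
Σxᵢ = 573.50 + 572.87 + 572.30 + 584.35 + 572.84 + 554.65 + 572.64 + 570.34 + 566.03 + 574.83 + 570.92 + 583.67 = 6868.94, so n·x̄ = 6868.94.
σ₀² = 107.87² = 11635.9369, σ² = 8.31² = 69.0561; σ² + n·σ₀² = 69.0561 + 12·11635.9369 = 139700.2989.
Posterior mean = (μ₀/σ₀² + n·x̄/σ²)/(1/σ₀² + n/σ²) = (σ²·μ₀ + σ₀²·n·x̄)/(σ² + n·σ₀²) = (69.0561·570.87 + 11635.9369·6868.94)/139700.2989 = 79965974.465693/139700.2989 = 572.4109.

572.4109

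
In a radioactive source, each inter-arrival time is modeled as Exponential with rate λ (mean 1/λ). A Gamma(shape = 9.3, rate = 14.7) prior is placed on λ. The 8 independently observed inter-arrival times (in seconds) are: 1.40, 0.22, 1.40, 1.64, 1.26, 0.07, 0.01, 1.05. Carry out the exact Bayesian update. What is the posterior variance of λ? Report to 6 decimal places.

With a Gamma(shape α, rate β) prior on the exponential rate λ, the posterior after n observations with total T = Σxᵢ is Gamma(α+n, β+T).
Sum of observations T = 7.05 seconds; n = 8.
Posterior: Gamma(9.3+8, 14.7+7.05) = Gamma(17.3, 21.75).
Var = α/β² = 0.036570.

0.036570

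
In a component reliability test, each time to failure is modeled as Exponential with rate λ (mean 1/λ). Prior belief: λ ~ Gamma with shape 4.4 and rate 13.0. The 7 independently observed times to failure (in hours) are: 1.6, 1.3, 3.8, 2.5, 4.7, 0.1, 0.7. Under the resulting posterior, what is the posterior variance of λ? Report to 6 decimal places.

With a Gamma(shape α, rate β) prior on the exponential rate λ, the posterior after n observations with total T = Σxᵢ is Gamma(α+n, β+T).
Sum of observations T = 14.7 hours; n = 7.
Posterior: Gamma(4.4+7, 13.0+14.7) = Gamma(11.4, 27.7).
Var = α/β² = 0.014857.

0.014857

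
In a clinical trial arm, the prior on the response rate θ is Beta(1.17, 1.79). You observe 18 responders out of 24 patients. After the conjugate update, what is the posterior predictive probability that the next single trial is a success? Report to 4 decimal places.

The Beta prior is conjugate to a Binomial/Bernoulli likelihood; the update adds successes to α and failures to β.
Posterior: Beta(α+k, β+n−k) = Beta(1.17+18, 1.79+6) = Beta(19.17, 7.79).
For a single future Bernoulli trial, P(success | data) = α/(α+β) = 0.7111.

0.7111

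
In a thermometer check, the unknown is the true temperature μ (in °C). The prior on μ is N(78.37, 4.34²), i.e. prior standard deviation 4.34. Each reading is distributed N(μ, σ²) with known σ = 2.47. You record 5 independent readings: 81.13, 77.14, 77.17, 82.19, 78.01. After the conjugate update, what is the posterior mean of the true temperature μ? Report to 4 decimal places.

For Normal data with known variance σ², a Normal(μ₀, σ₀²) prior on μ is conjugate. Posterior precision = 1/σ₀² + n/σ²; posterior mean is the precision-weighted average of μ₀ and x̄.
Σxᵢ = 81.13 + 77.14 + 77.17 + 82.19 + 78.01 = 395.64, so n·x̄ = 395.64.
σ₀² = 4.34² = 18.8356, σ² = 2.47² = 6.1009; σ² + n·σ₀² = 6.1009 + 5·18.8356 = 100.2789.
Posterior mean = (μ₀/σ₀² + n·x̄/σ²)/(1/σ₀² + n/σ²) = (σ²·μ₀ + σ₀²·n·x̄)/(σ² + n·σ₀²) = (6.1009·78.37 + 18.8356·395.64)/100.2789 = 7930.244317/100.2789 = 79.0819.

79.0819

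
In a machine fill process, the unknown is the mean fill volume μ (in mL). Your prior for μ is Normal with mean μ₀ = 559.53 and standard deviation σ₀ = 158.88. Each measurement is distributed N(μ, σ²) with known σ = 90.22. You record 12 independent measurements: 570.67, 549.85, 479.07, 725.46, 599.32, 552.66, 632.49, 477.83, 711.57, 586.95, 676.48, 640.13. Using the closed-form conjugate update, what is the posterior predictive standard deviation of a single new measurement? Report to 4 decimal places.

93.8094

For Normal data with known variance σ², a Normal(μ₀, σ₀²) prior on μ is conjugate. Posterior precision = 1/σ₀² + n/σ²; posterior mean is the precision-weighted average of μ₀ and x̄.
σ₀² = 158.88² = 25242.8544, σ² = 90.22² = 8139.6484; σ² + n·σ₀² = 8139.6484 + 12·25242.8544 = 311053.9012.
Posterior precision = 1/σ₀² + n/σ² = 1/25242.8544 + 12/8139.6484 = (σ² + n·σ₀²)/(σ₀²σ²) = 311053.9012/(25242.8544·8139.6484); posterior variance σₙ² = σ₀²σ²/(σ² + n·σ₀²) = 25242.8544·8139.6484/311053.9012 = 660.554195.
Predictive variance for one new observation = σₙ² + σ² = 25242.8544·8139.6484/311053.9012 + 8139.6484 = σ²·(σ₀² + 311053.9012)/311053.9012 = 8139.6484·336296.7556/311053.9012 = 8800.202595; SD = √(8139.6484·336296.7556/311053.9012) = 93.8094.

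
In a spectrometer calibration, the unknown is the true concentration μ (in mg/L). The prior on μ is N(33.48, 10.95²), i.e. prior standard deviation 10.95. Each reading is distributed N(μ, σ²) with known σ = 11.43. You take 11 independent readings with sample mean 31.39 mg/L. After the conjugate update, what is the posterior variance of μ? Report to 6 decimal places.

For Normal data with known variance σ², a Normal(μ₀, σ₀²) prior on μ is conjugate. Posterior precision = 1/σ₀² + n/σ²; posterior mean is the precision-weighted average of μ₀ and x̄.
σ₀² = 10.95² = 119.9025, σ² = 11.43² = 130.6449; σ² + n·σ₀² = 130.6449 + 11·119.9025 = 1449.5724.
Posterior precision = 1/σ₀² + n/σ² = 1/119.9025 + 11/130.6449 = (σ² + n·σ₀²)/(σ₀²σ²) = 1449.5724/(119.9025·130.6449); posterior variance σₙ² = σ₀²σ²/(σ² + n·σ₀²) = 119.9025·130.6449/1449.5724 = 10.806394.

10.806394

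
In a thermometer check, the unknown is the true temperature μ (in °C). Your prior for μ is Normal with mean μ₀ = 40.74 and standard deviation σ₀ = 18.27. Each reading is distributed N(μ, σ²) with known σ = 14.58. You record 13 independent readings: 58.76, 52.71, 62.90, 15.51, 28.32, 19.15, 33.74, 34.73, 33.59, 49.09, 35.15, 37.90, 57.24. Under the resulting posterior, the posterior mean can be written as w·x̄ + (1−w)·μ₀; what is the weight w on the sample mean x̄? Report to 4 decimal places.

0.9533

For Normal data with known variance σ², a Normal(μ₀, σ₀²) prior on μ is conjugate. Posterior precision = 1/σ₀² + n/σ²; posterior mean is the precision-weighted average of μ₀ and x̄.
σ₀² = 18.27² = 333.7929, σ² = 14.58² = 212.5764. Prior precision 1/σ₀² = 1/333.7929; data precision n/σ² = 13/212.5764.
w = (n/σ²)/(1/σ₀² + n/σ²) = n·σ₀²/(σ² + n·σ₀²) = 13·333.7929/(212.5764 + 13·333.7929) = 4339.3077/4551.8841 = 0.9533.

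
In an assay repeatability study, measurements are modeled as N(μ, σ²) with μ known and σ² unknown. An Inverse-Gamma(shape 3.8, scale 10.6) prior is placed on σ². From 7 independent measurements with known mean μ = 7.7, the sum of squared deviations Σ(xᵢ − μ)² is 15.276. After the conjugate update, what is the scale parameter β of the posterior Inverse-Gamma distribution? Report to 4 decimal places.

18.2380

With known mean μ and an Inverse-Gamma(α, β) prior on σ², the Normal likelihood is conjugate: posterior is Inv-Gamma(α + n/2, β + Σ(xᵢ−μ)²/2).
Posterior: Inv-Gamma(3.8 + 7/2, 10.6 + 15.276/2) = Inv-Gamma(7.30, 18.2380).
Posterior β = 18.2380.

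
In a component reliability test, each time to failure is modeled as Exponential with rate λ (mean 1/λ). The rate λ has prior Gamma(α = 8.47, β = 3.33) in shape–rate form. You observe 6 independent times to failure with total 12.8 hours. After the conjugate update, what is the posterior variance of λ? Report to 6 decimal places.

With a Gamma(shape α, rate β) prior on the exponential rate λ, the posterior after n observations with total T = Σxᵢ is Gamma(α+n, β+T).
Posterior: Gamma(8.47+6, 3.33+12.8) = Gamma(14.47, 16.13).
Var = α/β² = 0.055616.

0.055616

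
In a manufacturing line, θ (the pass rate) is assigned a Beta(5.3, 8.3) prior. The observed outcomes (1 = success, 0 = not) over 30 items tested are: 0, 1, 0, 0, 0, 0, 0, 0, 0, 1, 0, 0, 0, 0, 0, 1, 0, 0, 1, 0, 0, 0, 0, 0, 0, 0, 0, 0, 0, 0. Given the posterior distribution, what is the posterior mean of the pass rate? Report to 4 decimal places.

0.2133

The Beta prior is conjugate to a Binomial/Bernoulli likelihood; the update adds successes to α and failures to β.
Posterior: Beta(α+k, β+n−k) = Beta(5.3+4, 8.3+26) = Beta(9.3, 34.3).
Posterior mean = α/(α+β) = 9.3/43.6 = 0.2133.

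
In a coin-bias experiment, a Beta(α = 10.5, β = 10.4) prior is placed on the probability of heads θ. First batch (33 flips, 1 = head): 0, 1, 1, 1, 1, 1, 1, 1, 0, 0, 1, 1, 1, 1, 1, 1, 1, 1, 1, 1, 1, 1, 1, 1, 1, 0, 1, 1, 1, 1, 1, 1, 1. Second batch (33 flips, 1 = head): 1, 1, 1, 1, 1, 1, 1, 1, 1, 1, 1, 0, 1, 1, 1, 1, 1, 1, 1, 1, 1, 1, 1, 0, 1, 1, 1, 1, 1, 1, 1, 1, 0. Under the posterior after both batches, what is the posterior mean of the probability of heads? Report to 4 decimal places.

0.7998

The Beta prior is conjugate to a Binomial/Bernoulli likelihood; the update adds successes to α and failures to β.
After batch 1: Beta(10.5+29, 10.4+4) = Beta(39.5, 14.4).
After batch 2: Beta(39.5+30, 14.4+3) = Beta(69.5, 17.4).
Posterior mean = α/(α+β) = 69.5/86.9 = 0.7998.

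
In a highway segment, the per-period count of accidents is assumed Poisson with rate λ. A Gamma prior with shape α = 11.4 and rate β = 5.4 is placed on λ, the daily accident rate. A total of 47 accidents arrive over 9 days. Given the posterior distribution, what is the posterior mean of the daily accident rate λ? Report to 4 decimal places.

4.0556

With a Gamma(shape α, rate β) prior, the Poisson likelihood is conjugate: the posterior is Gamma(α + ΣXᵢ, β + n).
Posterior: Gamma(α+S, β+n) = Gamma(11.4+47, 5.4+9) = Gamma(58.4, 14.4).
Posterior mean = α/β = 58.4/14.4 = 4.0556.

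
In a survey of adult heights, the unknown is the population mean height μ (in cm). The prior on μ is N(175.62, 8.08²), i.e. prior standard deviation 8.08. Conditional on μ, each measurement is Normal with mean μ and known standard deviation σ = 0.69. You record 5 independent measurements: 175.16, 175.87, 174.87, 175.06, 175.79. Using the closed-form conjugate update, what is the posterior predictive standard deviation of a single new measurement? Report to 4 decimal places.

For Normal data with known variance σ², a Normal(μ₀, σ₀²) prior on μ is conjugate. Posterior precision = 1/σ₀² + n/σ²; posterior mean is the precision-weighted average of μ₀ and x̄.
σ₀² = 8.08² = 65.2864, σ² = 0.69² = 0.4761; σ² + n·σ₀² = 0.4761 + 5·65.2864 = 326.9081.
Posterior precision = 1/σ₀² + n/σ² = 1/65.2864 + 5/0.4761 = (σ² + n·σ₀²)/(σ₀²σ²) = 326.9081/(65.2864·0.4761); posterior variance σₙ² = σ₀²σ²/(σ² + n·σ₀²) = 65.2864·0.4761/326.9081 = 0.095081.
Predictive variance for one new observation = σₙ² + σ² = 65.2864·0.4761/326.9081 + 0.4761 = σ²·(σ₀² + 326.9081)/326.9081 = 0.4761·392.1945/326.9081 = 0.571181; SD = √(0.4761·392.1945/326.9081) = 0.7558.

0.7558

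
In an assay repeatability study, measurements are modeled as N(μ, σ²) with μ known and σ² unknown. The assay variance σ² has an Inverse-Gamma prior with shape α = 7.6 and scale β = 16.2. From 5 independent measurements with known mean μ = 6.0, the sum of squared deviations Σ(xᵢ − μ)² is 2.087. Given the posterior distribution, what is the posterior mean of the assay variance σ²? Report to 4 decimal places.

1.8949

With known mean μ and an Inverse-Gamma(α, β) prior on σ², the Normal likelihood is conjugate: posterior is Inv-Gamma(α + n/2, β + Σ(xᵢ−μ)²/2).
Posterior: Inv-Gamma(7.6 + 5/2, 16.2 + 2.087/2) = Inv-Gamma(10.10, 17.2435).
E[σ²|data] = β/(α−1) = 17.2435/9.10 = 1.8949.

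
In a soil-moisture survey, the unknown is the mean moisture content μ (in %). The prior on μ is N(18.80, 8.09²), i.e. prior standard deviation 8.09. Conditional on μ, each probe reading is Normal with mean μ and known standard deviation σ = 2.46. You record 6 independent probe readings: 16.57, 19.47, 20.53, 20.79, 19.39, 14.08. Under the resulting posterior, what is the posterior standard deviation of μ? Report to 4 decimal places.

For Normal data with known variance σ², a Normal(μ₀, σ₀²) prior on μ is conjugate. Posterior precision = 1/σ₀² + n/σ²; posterior mean is the precision-weighted average of μ₀ and x̄.
σ₀² = 8.09² = 65.4481, σ² = 2.46² = 6.0516; σ² + n·σ₀² = 6.0516 + 6·65.4481 = 398.7402.
Posterior precision = 1/σ₀² + n/σ² = 1/65.4481 + 6/6.0516 = (σ² + n·σ₀²)/(σ₀²σ²) = 398.7402/(65.4481·6.0516); posterior variance σₙ² = σ₀²σ²/(σ² + n·σ₀²) = 65.4481·6.0516/398.7402 = 0.993293.
Posterior SD = √σₙ² = √(65.4481·6.0516/398.7402) = 0.9966.

0.9966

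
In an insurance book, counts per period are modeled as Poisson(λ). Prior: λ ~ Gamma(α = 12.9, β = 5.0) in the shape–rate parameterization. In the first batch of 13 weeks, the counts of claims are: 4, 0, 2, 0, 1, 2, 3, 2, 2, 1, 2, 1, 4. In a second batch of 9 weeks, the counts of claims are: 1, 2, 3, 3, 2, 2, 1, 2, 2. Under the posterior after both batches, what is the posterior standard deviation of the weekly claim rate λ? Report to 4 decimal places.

With a Gamma(shape α, rate β) prior, the Poisson likelihood is conjugate: the posterior is Gamma(α + ΣXᵢ, β + n).
Batch 1: sum of counts S = 24 over n = 13 weeks.
After batch 1: Gamma(α+S, β+n) = Gamma(12.9+24, 5.0+13) = Gamma(36.9, 18.0).
Batch 2: sum of counts S = 18 over n = 9 weeks.
After batch 2: Gamma(α+S, β+n) = Gamma(36.9+18, 18.0+9) = Gamma(54.9, 27.0).
SD = √α/β = √54.9/27.0 = 0.2744.

0.2744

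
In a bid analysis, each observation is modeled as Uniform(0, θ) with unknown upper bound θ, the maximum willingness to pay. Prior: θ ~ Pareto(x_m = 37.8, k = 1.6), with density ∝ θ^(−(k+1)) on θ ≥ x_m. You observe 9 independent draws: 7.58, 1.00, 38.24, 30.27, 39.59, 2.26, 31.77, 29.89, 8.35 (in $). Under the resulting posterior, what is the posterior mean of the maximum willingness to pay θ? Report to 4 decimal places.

43.7140

A Pareto(scale x_m, shape k) prior on the upper bound θ of Uniform(0, θ) is conjugate: posterior is Pareto(max(x_m, max xᵢ), k + n).
Sample maximum = 39.59; prior scale x_m = 37.8 → posterior scale = max = 39.59.
Posterior shape = 1.6 + 9 = 10.6.
E[θ|data] = k·x_m/(k−1) = 10.6·39.59/9.6 = 43.7140.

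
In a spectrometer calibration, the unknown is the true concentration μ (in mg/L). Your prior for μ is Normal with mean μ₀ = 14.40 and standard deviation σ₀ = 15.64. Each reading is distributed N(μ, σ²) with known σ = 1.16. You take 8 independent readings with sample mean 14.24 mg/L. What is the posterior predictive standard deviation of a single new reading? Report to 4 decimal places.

1.2303

For Normal data with known variance σ², a Normal(μ₀, σ₀²) prior on μ is conjugate. Posterior precision = 1/σ₀² + n/σ²; posterior mean is the precision-weighted average of μ₀ and x̄.
σ₀² = 15.64² = 244.6096, σ² = 1.16² = 1.3456; σ² + n·σ₀² = 1.3456 + 8·244.6096 = 1958.2224.
Posterior precision = 1/σ₀² + n/σ² = 1/244.6096 + 8/1.3456 = (σ² + n·σ₀²)/(σ₀²σ²) = 1958.2224/(244.6096·1.3456); posterior variance σₙ² = σ₀²σ²/(σ² + n·σ₀²) = 244.6096·1.3456/1958.2224 = 0.168084.
Predictive variance for one new observation = σₙ² + σ² = 244.6096·1.3456/1958.2224 + 1.3456 = σ²·(σ₀² + 1958.2224)/1958.2224 = 1.3456·2202.832/1958.2224 = 1.513684; SD = √(1.3456·2202.832/1958.2224) = 1.2303.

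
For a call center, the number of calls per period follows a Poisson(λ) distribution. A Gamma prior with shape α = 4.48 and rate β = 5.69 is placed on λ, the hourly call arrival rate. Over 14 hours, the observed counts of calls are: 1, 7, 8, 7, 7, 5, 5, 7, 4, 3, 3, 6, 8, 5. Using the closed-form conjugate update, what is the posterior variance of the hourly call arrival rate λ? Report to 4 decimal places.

0.2076

With a Gamma(shape α, rate β) prior, the Poisson likelihood is conjugate: the posterior is Gamma(α + ΣXᵢ, β + n).
Sum of counts S = 76 over n = 14 hours.
Posterior: Gamma(α+S, β+n) = Gamma(4.48+76, 5.69+14) = Gamma(80.48, 19.69).
Var = α/β² = 80.48/19.69² = 0.2076.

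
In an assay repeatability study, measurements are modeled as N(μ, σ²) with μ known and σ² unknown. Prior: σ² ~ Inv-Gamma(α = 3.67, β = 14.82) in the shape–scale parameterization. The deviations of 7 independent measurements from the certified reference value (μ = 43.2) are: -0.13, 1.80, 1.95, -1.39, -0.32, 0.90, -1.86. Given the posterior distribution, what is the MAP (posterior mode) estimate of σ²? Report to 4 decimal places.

With known mean μ and an Inverse-Gamma(α, β) prior on σ², the Normal likelihood is conjugate: posterior is Inv-Gamma(α + n/2, β + Σ(xᵢ−μ)²/2).
Σ(xᵢ−μ)² = (-0.13)² + (1.80)² + (1.95)² + (-1.39)² + (-0.32)² + (0.90)² + (-1.86)² = 13.3635.
Posterior: Inv-Gamma(3.67 + 7/2, 14.82 + 13.3635/2) = Inv-Gamma(7.17, 21.50175).
Mode = β/(α+1) = 21.50175/8.17 = 2.6318.

2.6318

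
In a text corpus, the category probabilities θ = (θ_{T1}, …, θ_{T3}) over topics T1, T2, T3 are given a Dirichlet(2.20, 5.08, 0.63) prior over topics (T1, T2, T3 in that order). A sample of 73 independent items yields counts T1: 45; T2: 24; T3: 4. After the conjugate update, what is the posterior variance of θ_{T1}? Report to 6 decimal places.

The Dirichlet prior is conjugate to the Multinomial likelihood: each posterior αⱼ = prior αⱼ + observed count nⱼ.
Posterior concentration: (47.20, 29.08, 4.63), total = 80.91.
Var[θ_j] = α_j(Σα−α_j)/((Σα)²(Σα+1)) = 47.20·33.71/(80.91²·81.91) = 0.002967.

0.002967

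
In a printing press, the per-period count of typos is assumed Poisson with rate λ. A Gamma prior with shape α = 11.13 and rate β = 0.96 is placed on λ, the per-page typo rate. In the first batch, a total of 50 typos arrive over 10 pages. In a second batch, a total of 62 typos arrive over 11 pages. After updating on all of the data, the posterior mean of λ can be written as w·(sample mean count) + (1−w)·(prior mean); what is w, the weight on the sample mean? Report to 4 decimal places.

With a Gamma(shape α, rate β) prior, the Poisson likelihood is conjugate: the posterior is Gamma(α + ΣXᵢ, β + n).
Total number of pages: n = 10 + 11 = 21.
Posterior mean = (α₀+S)/(β₀+n) = [n/(β₀+n)]·(S/n) + [β₀/(β₀+n)]·(α₀/β₀), so only n and β₀ enter the weight.
Weight on data w = n/(β₀+n) = 21/(0.96+21) = 21/21.96 = 0.9563.

0.9563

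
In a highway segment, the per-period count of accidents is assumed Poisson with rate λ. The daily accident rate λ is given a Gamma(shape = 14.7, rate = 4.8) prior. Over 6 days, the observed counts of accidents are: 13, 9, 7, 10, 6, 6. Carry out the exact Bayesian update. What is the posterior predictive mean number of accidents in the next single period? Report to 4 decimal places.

With a Gamma(shape α, rate β) prior, the Poisson likelihood is conjugate: the posterior is Gamma(α + ΣXᵢ, β + n).
Sum of counts S = 51 over n = 6 days.
Posterior: Gamma(α+S, β+n) = Gamma(14.7+51, 4.8+6) = Gamma(65.7, 10.8).
The predictive distribution for one future period is NegBinom with mean α/β = 6.0833.

6.0833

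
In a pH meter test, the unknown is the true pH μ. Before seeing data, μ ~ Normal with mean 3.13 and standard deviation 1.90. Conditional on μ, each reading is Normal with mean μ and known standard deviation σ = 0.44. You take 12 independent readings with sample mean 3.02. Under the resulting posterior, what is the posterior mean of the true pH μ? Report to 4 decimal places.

For Normal data with known variance σ², a Normal(μ₀, σ₀²) prior on μ is conjugate. Posterior precision = 1/σ₀² + n/σ²; posterior mean is the precision-weighted average of μ₀ and x̄.
n·x̄ = 12·3.02 = 36.24.
σ₀² = 1.90² = 3.61, σ² = 0.44² = 0.1936; σ² + n·σ₀² = 0.1936 + 12·3.61 = 43.5136.
Posterior mean = (μ₀/σ₀² + n·x̄/σ²)/(1/σ₀² + n/σ²) = (σ²·μ₀ + σ₀²·n·x̄)/(σ² + n·σ₀²) = (0.1936·3.13 + 3.61·36.24)/43.5136 = 131.432368/43.5136 = 3.0205.

3.0205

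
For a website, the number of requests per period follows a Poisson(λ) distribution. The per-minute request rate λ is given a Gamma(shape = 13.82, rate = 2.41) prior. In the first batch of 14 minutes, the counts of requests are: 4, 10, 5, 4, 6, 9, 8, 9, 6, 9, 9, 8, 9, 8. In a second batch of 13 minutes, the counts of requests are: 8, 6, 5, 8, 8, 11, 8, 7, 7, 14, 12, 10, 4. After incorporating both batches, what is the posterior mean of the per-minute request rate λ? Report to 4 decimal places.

With a Gamma(shape α, rate β) prior, the Poisson likelihood is conjugate: the posterior is Gamma(α + ΣXᵢ, β + n).
Batch 1: sum of counts S = 104 over n = 14 minutes.
After batch 1: Gamma(α+S, β+n) = Gamma(13.82+104, 2.41+14) = Gamma(117.82, 16.41).
Batch 2: sum of counts S = 108 over n = 13 minutes.
After batch 2: Gamma(α+S, β+n) = Gamma(117.82+108, 16.41+13) = Gamma(225.82, 29.41).
Posterior mean = α/β = 225.82/29.41 = 7.6783.

7.6783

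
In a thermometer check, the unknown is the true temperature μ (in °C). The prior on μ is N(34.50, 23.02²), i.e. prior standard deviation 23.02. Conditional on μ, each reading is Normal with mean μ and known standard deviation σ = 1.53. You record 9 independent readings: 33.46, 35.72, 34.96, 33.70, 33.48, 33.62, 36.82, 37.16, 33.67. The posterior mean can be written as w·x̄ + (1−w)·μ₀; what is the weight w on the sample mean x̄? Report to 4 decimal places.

For Normal data with known variance σ², a Normal(μ₀, σ₀²) prior on μ is conjugate. Posterior precision = 1/σ₀² + n/σ²; posterior mean is the precision-weighted average of μ₀ and x̄.
σ₀² = 23.02² = 529.9204, σ² = 1.53² = 2.3409. Prior precision 1/σ₀² = 1/529.9204; data precision n/σ² = 9/2.3409.
w = (n/σ²)/(1/σ₀² + n/σ²) = n·σ₀²/(σ² + n·σ₀²) = 9·529.9204/(2.3409 + 9·529.9204) = 4769.2836/4771.6245 = 0.9995.

0.9995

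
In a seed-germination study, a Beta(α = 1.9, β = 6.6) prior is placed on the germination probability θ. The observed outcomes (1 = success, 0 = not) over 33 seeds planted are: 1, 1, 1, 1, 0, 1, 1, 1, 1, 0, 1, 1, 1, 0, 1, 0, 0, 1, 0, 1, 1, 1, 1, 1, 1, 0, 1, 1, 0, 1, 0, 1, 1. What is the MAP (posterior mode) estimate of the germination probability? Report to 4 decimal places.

0.6304

The Beta prior is conjugate to a Binomial/Bernoulli likelihood; the update adds successes to α and failures to β.
Posterior: Beta(α+k, β+n−k) = Beta(1.9+24, 6.6+9) = Beta(25.9, 15.6).
Mode of Beta(a,b) for a,b>1 is (a−1)/(a+b−2) = 24.9/39.5 = 0.6304.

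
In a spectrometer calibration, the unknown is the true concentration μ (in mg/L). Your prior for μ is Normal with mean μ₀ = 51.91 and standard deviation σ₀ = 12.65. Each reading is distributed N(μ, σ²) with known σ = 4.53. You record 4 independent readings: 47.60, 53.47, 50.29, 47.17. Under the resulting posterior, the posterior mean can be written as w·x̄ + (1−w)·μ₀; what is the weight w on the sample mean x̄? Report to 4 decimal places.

For Normal data with known variance σ², a Normal(μ₀, σ₀²) prior on μ is conjugate. Posterior precision = 1/σ₀² + n/σ²; posterior mean is the precision-weighted average of μ₀ and x̄.
σ₀² = 12.65² = 160.0225, σ² = 4.53² = 20.5209. Prior precision 1/σ₀² = 1/160.0225; data precision n/σ² = 4/20.5209.
w = (n/σ²)/(1/σ₀² + n/σ²) = n·σ₀²/(σ² + n·σ₀²) = 4·160.0225/(20.5209 + 4·160.0225) = 640.09/660.6109 = 0.9689.

0.9689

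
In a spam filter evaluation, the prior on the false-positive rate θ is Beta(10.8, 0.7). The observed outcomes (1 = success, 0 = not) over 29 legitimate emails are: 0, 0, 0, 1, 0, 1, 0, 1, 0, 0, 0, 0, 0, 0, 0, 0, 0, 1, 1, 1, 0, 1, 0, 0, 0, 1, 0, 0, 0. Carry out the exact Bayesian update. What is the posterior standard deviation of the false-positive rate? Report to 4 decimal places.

0.0774

The Beta prior is conjugate to a Binomial/Bernoulli likelihood; the update adds successes to α and failures to β.
Posterior: Beta(α+k, β+n−k) = Beta(10.8+8, 0.7+21) = Beta(18.8, 21.7).
Var = αβ/((α+β)²(α+β+1)) = 18.8·21.7/(40.5²·41.5) = 0.00599321; SD = √0.00599321 = 0.0774.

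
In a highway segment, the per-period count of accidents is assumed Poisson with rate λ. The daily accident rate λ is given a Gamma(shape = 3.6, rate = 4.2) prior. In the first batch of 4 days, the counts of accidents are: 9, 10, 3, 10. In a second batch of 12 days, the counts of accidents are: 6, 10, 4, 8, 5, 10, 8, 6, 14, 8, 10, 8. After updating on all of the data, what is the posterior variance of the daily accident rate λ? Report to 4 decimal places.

0.3250

With a Gamma(shape α, rate β) prior, the Poisson likelihood is conjugate: the posterior is Gamma(α + ΣXᵢ, β + n).
Batch 1: sum of counts S = 32 over n = 4 days.
After batch 1: Gamma(α+S, β+n) = Gamma(3.6+32, 4.2+4) = Gamma(35.6, 8.2).
Batch 2: sum of counts S = 97 over n = 12 days.
After batch 2: Gamma(α+S, β+n) = Gamma(35.6+97, 8.2+12) = Gamma(132.6, 20.2).
Var = α/β² = 132.6/20.2² = 0.3250.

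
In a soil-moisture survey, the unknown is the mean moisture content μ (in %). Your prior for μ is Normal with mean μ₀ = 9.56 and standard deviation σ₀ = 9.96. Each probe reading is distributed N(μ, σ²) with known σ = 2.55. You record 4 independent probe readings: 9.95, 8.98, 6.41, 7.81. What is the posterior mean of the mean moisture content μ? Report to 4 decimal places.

For Normal data with known variance σ², a Normal(μ₀, σ₀²) prior on μ is conjugate. Posterior precision = 1/σ₀² + n/σ²; posterior mean is the precision-weighted average of μ₀ and x̄.
Σxᵢ = 9.95 + 8.98 + 6.41 + 7.81 = 33.15, so n·x̄ = 33.15.
σ₀² = 9.96² = 99.2016, σ² = 2.55² = 6.5025; σ² + n·σ₀² = 6.5025 + 4·99.2016 = 403.3089.
Posterior mean = (μ₀/σ₀² + n·x̄/σ²)/(1/σ₀² + n/σ²) = (σ²·μ₀ + σ₀²·n·x̄)/(σ² + n·σ₀²) = (6.5025·9.56 + 99.2016·33.15)/403.3089 = 3350.69694/403.3089 = 8.3080.

8.3080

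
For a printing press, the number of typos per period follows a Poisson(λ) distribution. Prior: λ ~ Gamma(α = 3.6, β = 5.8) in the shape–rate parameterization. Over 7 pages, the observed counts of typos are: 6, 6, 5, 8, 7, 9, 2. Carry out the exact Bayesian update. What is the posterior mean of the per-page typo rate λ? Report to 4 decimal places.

With a Gamma(shape α, rate β) prior, the Poisson likelihood is conjugate: the posterior is Gamma(α + ΣXᵢ, β + n).
Sum of counts S = 43 over n = 7 pages.
Posterior: Gamma(α+S, β+n) = Gamma(3.6+43, 5.8+7) = Gamma(46.6, 12.8).
Posterior mean = α/β = 46.6/12.8 = 3.6406.

3.6406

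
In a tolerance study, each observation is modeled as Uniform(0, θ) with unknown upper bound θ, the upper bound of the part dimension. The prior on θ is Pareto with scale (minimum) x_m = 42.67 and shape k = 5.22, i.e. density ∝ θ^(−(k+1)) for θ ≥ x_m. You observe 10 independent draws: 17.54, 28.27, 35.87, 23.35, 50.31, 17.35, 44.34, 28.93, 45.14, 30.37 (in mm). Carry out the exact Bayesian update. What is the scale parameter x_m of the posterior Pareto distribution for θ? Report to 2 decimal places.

50.31

A Pareto(scale x_m, shape k) prior on the upper bound θ of Uniform(0, θ) is conjugate: posterior is Pareto(max(x_m, max xᵢ), k + n).
Sample maximum = 50.31; prior scale x_m = 42.67 → posterior scale = max = 50.31.
Posterior shape = 5.22 + 10 = 15.22.
Posterior scale x_m = 50.31.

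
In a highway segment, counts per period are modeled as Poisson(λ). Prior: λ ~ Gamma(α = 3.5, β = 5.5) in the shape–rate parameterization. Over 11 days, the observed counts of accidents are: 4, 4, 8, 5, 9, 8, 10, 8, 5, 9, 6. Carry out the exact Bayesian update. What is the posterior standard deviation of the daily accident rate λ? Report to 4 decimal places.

0.5404

With a Gamma(shape α, rate β) prior, the Poisson likelihood is conjugate: the posterior is Gamma(α + ΣXᵢ, β + n).
Sum of counts S = 76 over n = 11 days.
Posterior: Gamma(α+S, β+n) = Gamma(3.5+76, 5.5+11) = Gamma(79.5, 16.5).
SD = √α/β = √79.5/16.5 = 0.5404.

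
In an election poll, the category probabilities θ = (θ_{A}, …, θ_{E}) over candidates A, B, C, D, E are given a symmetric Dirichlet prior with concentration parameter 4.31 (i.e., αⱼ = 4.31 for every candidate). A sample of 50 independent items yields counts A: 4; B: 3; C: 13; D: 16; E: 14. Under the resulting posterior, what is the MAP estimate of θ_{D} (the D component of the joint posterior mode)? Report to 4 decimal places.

The Dirichlet prior is conjugate to the Multinomial likelihood: each posterior αⱼ = prior αⱼ + observed count nⱼ.
Posterior concentration: (8.31, 7.31, 17.31, 20.31, 18.31), total = 71.55.
Joint mode component: (α_{D}−1)/(Σα−K) = 19.31/66.55 = 0.2902.

0.2902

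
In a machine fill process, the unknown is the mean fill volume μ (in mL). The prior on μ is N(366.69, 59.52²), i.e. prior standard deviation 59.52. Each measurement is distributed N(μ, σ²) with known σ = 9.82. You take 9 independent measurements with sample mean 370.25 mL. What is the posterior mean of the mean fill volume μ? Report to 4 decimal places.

For Normal data with known variance σ², a Normal(μ₀, σ₀²) prior on μ is conjugate. Posterior precision = 1/σ₀² + n/σ²; posterior mean is the precision-weighted average of μ₀ and x̄.
n·x̄ = 9·370.25 = 3332.25.
σ₀² = 59.52² = 3542.6304, σ² = 9.82² = 96.4324; σ² + n·σ₀² = 96.4324 + 9·3542.6304 = 31980.106.
Posterior mean = (μ₀/σ₀² + n·x̄/σ²)/(1/σ₀² + n/σ²) = (σ²·μ₀ + σ₀²·n·x̄)/(σ² + n·σ₀²) = (96.4324·366.69 + 3542.6304·3332.25)/31980.106 = 11840290.947156/31980.106 = 370.2393.

370.2393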